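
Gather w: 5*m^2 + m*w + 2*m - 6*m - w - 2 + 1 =5*m^2 - 4*m + w*(m - 1) - 1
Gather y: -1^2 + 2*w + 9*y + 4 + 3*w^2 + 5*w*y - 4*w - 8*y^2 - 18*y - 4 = 3*w^2 - 2*w - 8*y^2 + y*(5*w - 9) - 1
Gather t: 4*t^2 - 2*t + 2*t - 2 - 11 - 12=4*t^2 - 25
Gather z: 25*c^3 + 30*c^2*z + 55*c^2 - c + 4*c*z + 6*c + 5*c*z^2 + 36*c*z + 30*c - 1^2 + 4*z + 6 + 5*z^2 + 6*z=25*c^3 + 55*c^2 + 35*c + z^2*(5*c + 5) + z*(30*c^2 + 40*c + 10) + 5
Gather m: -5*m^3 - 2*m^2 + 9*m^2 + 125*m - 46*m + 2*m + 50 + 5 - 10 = -5*m^3 + 7*m^2 + 81*m + 45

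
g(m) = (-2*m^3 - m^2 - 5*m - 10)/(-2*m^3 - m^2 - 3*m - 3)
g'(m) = (-6*m^2 - 2*m - 5)/(-2*m^3 - m^2 - 3*m - 3) + (6*m^2 + 2*m + 3)*(-2*m^3 - m^2 - 5*m - 10)/(-2*m^3 - m^2 - 3*m - 3)^2 = (-8*m^3 - 44*m^2 - 14*m - 15)/(4*m^6 + 4*m^5 + 13*m^4 + 18*m^3 + 15*m^2 + 18*m + 9)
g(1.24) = 1.79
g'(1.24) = -0.79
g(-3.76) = 1.01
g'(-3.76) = -0.02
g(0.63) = 2.43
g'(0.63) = -1.29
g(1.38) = 1.68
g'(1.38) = -0.68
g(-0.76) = 14.06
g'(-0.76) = -149.13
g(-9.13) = 1.01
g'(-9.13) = 0.00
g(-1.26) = -0.40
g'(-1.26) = -5.02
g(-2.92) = 0.98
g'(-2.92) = -0.07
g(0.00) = 3.33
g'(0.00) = -1.67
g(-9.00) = 1.01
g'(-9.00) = 0.00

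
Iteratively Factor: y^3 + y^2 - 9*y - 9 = (y + 3)*(y^2 - 2*y - 3) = (y - 3)*(y + 3)*(y + 1)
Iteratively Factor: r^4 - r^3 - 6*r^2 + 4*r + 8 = (r - 2)*(r^3 + r^2 - 4*r - 4) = (r - 2)^2*(r^2 + 3*r + 2) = (r - 2)^2*(r + 1)*(r + 2)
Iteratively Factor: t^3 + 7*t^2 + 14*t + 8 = (t + 1)*(t^2 + 6*t + 8) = (t + 1)*(t + 2)*(t + 4)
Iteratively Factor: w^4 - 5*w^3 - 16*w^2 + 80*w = (w + 4)*(w^3 - 9*w^2 + 20*w) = w*(w + 4)*(w^2 - 9*w + 20) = w*(w - 4)*(w + 4)*(w - 5)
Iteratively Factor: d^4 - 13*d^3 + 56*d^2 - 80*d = (d)*(d^3 - 13*d^2 + 56*d - 80) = d*(d - 4)*(d^2 - 9*d + 20) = d*(d - 5)*(d - 4)*(d - 4)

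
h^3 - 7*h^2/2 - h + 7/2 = (h - 7/2)*(h - 1)*(h + 1)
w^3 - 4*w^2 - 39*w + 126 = (w - 7)*(w - 3)*(w + 6)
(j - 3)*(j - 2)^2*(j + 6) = j^4 - j^3 - 26*j^2 + 84*j - 72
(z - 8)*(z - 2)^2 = z^3 - 12*z^2 + 36*z - 32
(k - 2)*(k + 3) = k^2 + k - 6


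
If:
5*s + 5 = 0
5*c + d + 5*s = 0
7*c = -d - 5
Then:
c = -5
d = 30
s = -1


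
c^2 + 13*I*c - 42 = (c + 6*I)*(c + 7*I)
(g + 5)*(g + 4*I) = g^2 + 5*g + 4*I*g + 20*I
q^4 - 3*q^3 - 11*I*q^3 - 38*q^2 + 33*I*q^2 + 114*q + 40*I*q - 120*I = (q - 3)*(q - 5*I)*(q - 4*I)*(q - 2*I)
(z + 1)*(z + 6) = z^2 + 7*z + 6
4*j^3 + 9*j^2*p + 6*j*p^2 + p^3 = (j + p)^2*(4*j + p)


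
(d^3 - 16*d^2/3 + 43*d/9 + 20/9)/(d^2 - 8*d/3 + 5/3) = (3*d^2 - 11*d - 4)/(3*(d - 1))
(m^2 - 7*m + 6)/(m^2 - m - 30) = (m - 1)/(m + 5)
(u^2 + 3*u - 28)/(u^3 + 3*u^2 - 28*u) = 1/u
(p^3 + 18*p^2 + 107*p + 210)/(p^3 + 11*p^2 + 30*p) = (p + 7)/p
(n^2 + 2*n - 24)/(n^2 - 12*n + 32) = (n + 6)/(n - 8)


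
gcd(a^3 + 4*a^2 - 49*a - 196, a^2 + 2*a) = 1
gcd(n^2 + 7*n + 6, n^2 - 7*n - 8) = n + 1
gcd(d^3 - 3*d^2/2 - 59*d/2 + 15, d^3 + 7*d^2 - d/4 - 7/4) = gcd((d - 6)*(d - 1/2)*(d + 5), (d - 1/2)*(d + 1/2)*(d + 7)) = d - 1/2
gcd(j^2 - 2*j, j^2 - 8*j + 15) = 1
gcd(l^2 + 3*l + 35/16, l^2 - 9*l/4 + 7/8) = 1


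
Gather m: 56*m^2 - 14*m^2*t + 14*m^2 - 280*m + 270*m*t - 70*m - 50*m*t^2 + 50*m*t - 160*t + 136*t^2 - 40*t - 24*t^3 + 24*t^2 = m^2*(70 - 14*t) + m*(-50*t^2 + 320*t - 350) - 24*t^3 + 160*t^2 - 200*t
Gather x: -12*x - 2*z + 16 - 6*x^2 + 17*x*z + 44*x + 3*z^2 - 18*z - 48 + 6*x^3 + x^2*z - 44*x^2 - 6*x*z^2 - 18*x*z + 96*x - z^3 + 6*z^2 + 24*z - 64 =6*x^3 + x^2*(z - 50) + x*(-6*z^2 - z + 128) - z^3 + 9*z^2 + 4*z - 96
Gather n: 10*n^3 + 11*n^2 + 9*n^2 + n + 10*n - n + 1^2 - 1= 10*n^3 + 20*n^2 + 10*n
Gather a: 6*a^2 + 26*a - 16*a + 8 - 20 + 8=6*a^2 + 10*a - 4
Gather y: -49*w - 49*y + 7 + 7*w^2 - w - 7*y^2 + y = 7*w^2 - 50*w - 7*y^2 - 48*y + 7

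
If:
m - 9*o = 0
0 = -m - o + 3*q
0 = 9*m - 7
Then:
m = 7/9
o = 7/81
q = 70/243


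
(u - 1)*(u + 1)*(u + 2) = u^3 + 2*u^2 - u - 2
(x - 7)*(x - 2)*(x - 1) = x^3 - 10*x^2 + 23*x - 14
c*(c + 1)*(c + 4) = c^3 + 5*c^2 + 4*c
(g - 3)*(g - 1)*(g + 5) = g^3 + g^2 - 17*g + 15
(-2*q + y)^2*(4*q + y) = 16*q^3 - 12*q^2*y + y^3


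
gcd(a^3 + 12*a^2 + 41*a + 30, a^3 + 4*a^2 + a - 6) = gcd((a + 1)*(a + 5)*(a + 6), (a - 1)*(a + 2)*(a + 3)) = 1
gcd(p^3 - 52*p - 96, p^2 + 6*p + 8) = p + 2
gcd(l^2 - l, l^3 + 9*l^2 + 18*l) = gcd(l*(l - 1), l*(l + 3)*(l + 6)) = l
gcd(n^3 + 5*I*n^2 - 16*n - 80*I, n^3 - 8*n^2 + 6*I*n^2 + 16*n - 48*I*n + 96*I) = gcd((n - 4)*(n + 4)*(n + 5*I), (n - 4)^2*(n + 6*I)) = n - 4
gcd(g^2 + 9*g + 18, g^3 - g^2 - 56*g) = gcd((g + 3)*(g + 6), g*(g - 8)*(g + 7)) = 1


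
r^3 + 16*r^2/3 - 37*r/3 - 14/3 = (r - 2)*(r + 1/3)*(r + 7)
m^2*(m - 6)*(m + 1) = m^4 - 5*m^3 - 6*m^2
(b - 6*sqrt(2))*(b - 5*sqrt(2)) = b^2 - 11*sqrt(2)*b + 60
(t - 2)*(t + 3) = t^2 + t - 6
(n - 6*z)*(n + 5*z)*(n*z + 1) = n^3*z - n^2*z^2 + n^2 - 30*n*z^3 - n*z - 30*z^2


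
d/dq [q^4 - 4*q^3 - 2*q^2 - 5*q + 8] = 4*q^3 - 12*q^2 - 4*q - 5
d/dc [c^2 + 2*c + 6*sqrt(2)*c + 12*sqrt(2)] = 2*c + 2 + 6*sqrt(2)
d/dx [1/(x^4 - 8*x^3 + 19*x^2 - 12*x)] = 2*(-2*x^3 + 12*x^2 - 19*x + 6)/(x^2*(x^3 - 8*x^2 + 19*x - 12)^2)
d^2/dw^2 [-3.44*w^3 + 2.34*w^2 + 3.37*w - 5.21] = 4.68 - 20.64*w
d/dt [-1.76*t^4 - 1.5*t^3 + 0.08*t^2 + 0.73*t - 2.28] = -7.04*t^3 - 4.5*t^2 + 0.16*t + 0.73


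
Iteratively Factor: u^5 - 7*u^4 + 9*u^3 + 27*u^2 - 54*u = (u + 2)*(u^4 - 9*u^3 + 27*u^2 - 27*u) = (u - 3)*(u + 2)*(u^3 - 6*u^2 + 9*u) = u*(u - 3)*(u + 2)*(u^2 - 6*u + 9) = u*(u - 3)^2*(u + 2)*(u - 3)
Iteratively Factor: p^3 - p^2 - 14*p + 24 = (p - 3)*(p^2 + 2*p - 8) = (p - 3)*(p - 2)*(p + 4)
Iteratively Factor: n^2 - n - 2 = (n + 1)*(n - 2)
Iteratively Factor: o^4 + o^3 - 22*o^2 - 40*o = (o + 2)*(o^3 - o^2 - 20*o) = (o - 5)*(o + 2)*(o^2 + 4*o) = o*(o - 5)*(o + 2)*(o + 4)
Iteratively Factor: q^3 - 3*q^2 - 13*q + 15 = (q - 5)*(q^2 + 2*q - 3) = (q - 5)*(q + 3)*(q - 1)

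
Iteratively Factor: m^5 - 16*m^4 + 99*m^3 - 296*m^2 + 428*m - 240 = (m - 2)*(m^4 - 14*m^3 + 71*m^2 - 154*m + 120) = (m - 3)*(m - 2)*(m^3 - 11*m^2 + 38*m - 40) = (m - 3)*(m - 2)^2*(m^2 - 9*m + 20) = (m - 4)*(m - 3)*(m - 2)^2*(m - 5)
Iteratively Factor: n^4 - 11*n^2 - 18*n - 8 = (n + 1)*(n^3 - n^2 - 10*n - 8) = (n + 1)^2*(n^2 - 2*n - 8) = (n + 1)^2*(n + 2)*(n - 4)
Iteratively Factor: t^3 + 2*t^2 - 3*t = (t)*(t^2 + 2*t - 3) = t*(t + 3)*(t - 1)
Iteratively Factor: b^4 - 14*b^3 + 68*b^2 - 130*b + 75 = (b - 5)*(b^3 - 9*b^2 + 23*b - 15) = (b - 5)^2*(b^2 - 4*b + 3) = (b - 5)^2*(b - 3)*(b - 1)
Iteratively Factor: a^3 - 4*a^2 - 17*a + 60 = (a - 3)*(a^2 - a - 20) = (a - 5)*(a - 3)*(a + 4)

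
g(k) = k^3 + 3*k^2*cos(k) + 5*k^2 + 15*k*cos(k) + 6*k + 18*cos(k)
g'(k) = -3*k^2*sin(k) + 3*k^2 - 15*k*sin(k) + 6*k*cos(k) + 10*k - 18*sin(k) + 15*cos(k) + 6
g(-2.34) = 0.99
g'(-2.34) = -2.12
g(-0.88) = 2.45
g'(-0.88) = 11.21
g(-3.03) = -0.19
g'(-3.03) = 6.41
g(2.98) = 0.57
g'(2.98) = 15.62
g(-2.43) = 1.15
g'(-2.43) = -1.38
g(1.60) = 25.05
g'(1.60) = -20.70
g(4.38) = 160.14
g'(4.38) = 227.41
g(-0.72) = 4.48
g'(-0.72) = 14.16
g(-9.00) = -492.80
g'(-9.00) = 246.46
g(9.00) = 827.19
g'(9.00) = 112.93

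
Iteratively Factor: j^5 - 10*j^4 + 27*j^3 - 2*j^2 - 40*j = (j)*(j^4 - 10*j^3 + 27*j^2 - 2*j - 40) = j*(j - 5)*(j^3 - 5*j^2 + 2*j + 8) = j*(j - 5)*(j - 2)*(j^2 - 3*j - 4) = j*(j - 5)*(j - 4)*(j - 2)*(j + 1)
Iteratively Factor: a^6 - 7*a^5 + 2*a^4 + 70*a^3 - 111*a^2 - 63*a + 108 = (a - 3)*(a^5 - 4*a^4 - 10*a^3 + 40*a^2 + 9*a - 36) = (a - 4)*(a - 3)*(a^4 - 10*a^2 + 9) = (a - 4)*(a - 3)*(a - 1)*(a^3 + a^2 - 9*a - 9) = (a - 4)*(a - 3)^2*(a - 1)*(a^2 + 4*a + 3) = (a - 4)*(a - 3)^2*(a - 1)*(a + 3)*(a + 1)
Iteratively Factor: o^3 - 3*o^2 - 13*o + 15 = (o - 5)*(o^2 + 2*o - 3) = (o - 5)*(o - 1)*(o + 3)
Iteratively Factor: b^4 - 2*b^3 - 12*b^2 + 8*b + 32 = (b + 2)*(b^3 - 4*b^2 - 4*b + 16) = (b - 2)*(b + 2)*(b^2 - 2*b - 8) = (b - 4)*(b - 2)*(b + 2)*(b + 2)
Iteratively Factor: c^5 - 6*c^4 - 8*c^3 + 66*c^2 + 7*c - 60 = (c + 1)*(c^4 - 7*c^3 - c^2 + 67*c - 60) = (c - 4)*(c + 1)*(c^3 - 3*c^2 - 13*c + 15) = (c - 4)*(c + 1)*(c + 3)*(c^2 - 6*c + 5) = (c - 4)*(c - 1)*(c + 1)*(c + 3)*(c - 5)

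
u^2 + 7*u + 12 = (u + 3)*(u + 4)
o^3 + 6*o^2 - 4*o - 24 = (o - 2)*(o + 2)*(o + 6)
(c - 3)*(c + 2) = c^2 - c - 6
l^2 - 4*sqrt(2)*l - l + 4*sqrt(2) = (l - 1)*(l - 4*sqrt(2))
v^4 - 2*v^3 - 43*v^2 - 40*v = v*(v - 8)*(v + 1)*(v + 5)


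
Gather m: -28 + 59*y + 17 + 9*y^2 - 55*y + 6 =9*y^2 + 4*y - 5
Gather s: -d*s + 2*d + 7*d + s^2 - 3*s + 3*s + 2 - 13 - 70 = -d*s + 9*d + s^2 - 81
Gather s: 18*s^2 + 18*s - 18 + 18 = 18*s^2 + 18*s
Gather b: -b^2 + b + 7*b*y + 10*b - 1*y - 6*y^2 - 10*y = -b^2 + b*(7*y + 11) - 6*y^2 - 11*y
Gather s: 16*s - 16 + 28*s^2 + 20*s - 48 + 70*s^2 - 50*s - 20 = 98*s^2 - 14*s - 84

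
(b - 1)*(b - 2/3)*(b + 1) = b^3 - 2*b^2/3 - b + 2/3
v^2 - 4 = (v - 2)*(v + 2)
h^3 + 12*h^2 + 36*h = h*(h + 6)^2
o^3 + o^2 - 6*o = o*(o - 2)*(o + 3)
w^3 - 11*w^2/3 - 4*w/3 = w*(w - 4)*(w + 1/3)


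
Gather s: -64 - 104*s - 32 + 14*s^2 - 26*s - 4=14*s^2 - 130*s - 100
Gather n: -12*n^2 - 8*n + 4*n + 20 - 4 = -12*n^2 - 4*n + 16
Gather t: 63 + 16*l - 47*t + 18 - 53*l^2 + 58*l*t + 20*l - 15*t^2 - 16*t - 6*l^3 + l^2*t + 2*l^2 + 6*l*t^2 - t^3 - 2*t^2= -6*l^3 - 51*l^2 + 36*l - t^3 + t^2*(6*l - 17) + t*(l^2 + 58*l - 63) + 81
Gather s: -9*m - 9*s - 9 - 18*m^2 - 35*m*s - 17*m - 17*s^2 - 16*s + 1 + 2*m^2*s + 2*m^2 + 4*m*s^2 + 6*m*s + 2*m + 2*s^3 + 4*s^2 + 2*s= -16*m^2 - 24*m + 2*s^3 + s^2*(4*m - 13) + s*(2*m^2 - 29*m - 23) - 8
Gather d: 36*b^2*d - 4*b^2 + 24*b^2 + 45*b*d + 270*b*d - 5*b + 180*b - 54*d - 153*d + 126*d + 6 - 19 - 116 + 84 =20*b^2 + 175*b + d*(36*b^2 + 315*b - 81) - 45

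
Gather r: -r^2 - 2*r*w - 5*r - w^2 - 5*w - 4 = -r^2 + r*(-2*w - 5) - w^2 - 5*w - 4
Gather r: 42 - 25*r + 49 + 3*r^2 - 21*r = 3*r^2 - 46*r + 91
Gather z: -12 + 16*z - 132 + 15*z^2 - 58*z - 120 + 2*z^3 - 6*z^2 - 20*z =2*z^3 + 9*z^2 - 62*z - 264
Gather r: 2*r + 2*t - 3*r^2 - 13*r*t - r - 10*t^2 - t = -3*r^2 + r*(1 - 13*t) - 10*t^2 + t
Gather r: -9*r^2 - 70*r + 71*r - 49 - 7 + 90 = -9*r^2 + r + 34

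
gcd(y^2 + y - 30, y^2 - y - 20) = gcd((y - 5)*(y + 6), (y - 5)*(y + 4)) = y - 5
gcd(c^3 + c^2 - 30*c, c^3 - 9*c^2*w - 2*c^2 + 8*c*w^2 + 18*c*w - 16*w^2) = 1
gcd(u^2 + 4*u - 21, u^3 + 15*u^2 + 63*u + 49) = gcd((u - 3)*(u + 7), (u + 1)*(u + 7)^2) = u + 7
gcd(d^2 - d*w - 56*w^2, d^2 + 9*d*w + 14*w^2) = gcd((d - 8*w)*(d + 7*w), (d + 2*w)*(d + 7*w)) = d + 7*w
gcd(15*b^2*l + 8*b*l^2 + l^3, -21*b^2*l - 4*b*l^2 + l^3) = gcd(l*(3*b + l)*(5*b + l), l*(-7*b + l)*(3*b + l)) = 3*b*l + l^2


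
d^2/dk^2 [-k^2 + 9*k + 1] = -2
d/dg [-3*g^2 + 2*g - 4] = 2 - 6*g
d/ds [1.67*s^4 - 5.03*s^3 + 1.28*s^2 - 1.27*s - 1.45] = 6.68*s^3 - 15.09*s^2 + 2.56*s - 1.27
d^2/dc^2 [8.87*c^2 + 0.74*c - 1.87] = 17.7400000000000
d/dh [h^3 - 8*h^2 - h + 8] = 3*h^2 - 16*h - 1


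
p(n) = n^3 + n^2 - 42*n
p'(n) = 3*n^2 + 2*n - 42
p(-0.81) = 34.14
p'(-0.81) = -41.65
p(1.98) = -71.48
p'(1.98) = -26.28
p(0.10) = -4.19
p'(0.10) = -41.77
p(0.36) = -14.94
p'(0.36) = -40.89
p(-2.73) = 101.77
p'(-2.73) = -25.10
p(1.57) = -59.61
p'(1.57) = -31.47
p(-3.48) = 116.13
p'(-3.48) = -12.63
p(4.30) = -82.60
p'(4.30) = 22.07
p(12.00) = 1368.00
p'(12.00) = 414.00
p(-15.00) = -2520.00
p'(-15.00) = 603.00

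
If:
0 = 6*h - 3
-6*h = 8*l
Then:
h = 1/2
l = -3/8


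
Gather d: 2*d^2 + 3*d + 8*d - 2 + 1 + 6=2*d^2 + 11*d + 5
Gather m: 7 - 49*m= 7 - 49*m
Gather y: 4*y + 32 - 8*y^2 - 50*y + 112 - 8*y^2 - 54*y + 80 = -16*y^2 - 100*y + 224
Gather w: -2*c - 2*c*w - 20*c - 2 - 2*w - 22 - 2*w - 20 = -22*c + w*(-2*c - 4) - 44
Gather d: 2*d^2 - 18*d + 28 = 2*d^2 - 18*d + 28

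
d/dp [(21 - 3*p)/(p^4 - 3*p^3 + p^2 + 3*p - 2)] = 3*(3*p^3 - 31*p^2 + 33*p + 19)/(p^7 - 5*p^6 + 6*p^5 + 6*p^4 - 15*p^3 + 3*p^2 + 8*p - 4)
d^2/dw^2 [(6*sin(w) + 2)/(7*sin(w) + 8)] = 34*(7*sin(w)^2 - 8*sin(w) - 14)/(7*sin(w) + 8)^3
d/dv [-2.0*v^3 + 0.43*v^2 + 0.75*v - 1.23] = -6.0*v^2 + 0.86*v + 0.75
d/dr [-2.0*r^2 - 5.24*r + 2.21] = -4.0*r - 5.24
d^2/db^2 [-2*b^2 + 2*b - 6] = -4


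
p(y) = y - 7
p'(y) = 1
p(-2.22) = -9.22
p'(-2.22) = 1.00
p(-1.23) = -8.23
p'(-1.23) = 1.00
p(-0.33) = -7.33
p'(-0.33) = 1.00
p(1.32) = -5.68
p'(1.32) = 1.00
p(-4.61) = -11.61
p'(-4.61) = 1.00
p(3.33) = -3.67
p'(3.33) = 1.00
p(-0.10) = -7.10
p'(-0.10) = 1.00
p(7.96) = 0.96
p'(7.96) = 1.00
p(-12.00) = -19.00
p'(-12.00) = 1.00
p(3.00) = -4.00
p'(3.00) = 1.00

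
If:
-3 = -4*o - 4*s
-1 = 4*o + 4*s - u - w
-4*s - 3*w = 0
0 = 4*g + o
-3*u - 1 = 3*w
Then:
No Solution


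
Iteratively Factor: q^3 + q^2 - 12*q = (q + 4)*(q^2 - 3*q) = q*(q + 4)*(q - 3)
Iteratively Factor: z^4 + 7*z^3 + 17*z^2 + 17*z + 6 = (z + 2)*(z^3 + 5*z^2 + 7*z + 3) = (z + 1)*(z + 2)*(z^2 + 4*z + 3) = (z + 1)^2*(z + 2)*(z + 3)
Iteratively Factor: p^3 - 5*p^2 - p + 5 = (p - 1)*(p^2 - 4*p - 5) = (p - 5)*(p - 1)*(p + 1)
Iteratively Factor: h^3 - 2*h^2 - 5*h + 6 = (h - 3)*(h^2 + h - 2) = (h - 3)*(h + 2)*(h - 1)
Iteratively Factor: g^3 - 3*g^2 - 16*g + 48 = (g - 4)*(g^2 + g - 12) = (g - 4)*(g - 3)*(g + 4)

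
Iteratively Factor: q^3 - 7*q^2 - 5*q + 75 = (q - 5)*(q^2 - 2*q - 15) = (q - 5)*(q + 3)*(q - 5)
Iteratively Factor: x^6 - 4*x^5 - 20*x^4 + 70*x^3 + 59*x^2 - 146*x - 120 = (x + 4)*(x^5 - 8*x^4 + 12*x^3 + 22*x^2 - 29*x - 30) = (x + 1)*(x + 4)*(x^4 - 9*x^3 + 21*x^2 + x - 30) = (x - 5)*(x + 1)*(x + 4)*(x^3 - 4*x^2 + x + 6) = (x - 5)*(x - 2)*(x + 1)*(x + 4)*(x^2 - 2*x - 3) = (x - 5)*(x - 2)*(x + 1)^2*(x + 4)*(x - 3)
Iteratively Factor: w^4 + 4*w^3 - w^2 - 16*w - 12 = (w + 1)*(w^3 + 3*w^2 - 4*w - 12) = (w + 1)*(w + 3)*(w^2 - 4) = (w + 1)*(w + 2)*(w + 3)*(w - 2)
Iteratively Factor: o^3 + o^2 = (o)*(o^2 + o) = o^2*(o + 1)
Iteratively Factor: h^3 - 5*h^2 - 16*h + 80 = (h + 4)*(h^2 - 9*h + 20) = (h - 5)*(h + 4)*(h - 4)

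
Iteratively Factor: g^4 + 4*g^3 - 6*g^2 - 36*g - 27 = (g + 1)*(g^3 + 3*g^2 - 9*g - 27) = (g + 1)*(g + 3)*(g^2 - 9) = (g + 1)*(g + 3)^2*(g - 3)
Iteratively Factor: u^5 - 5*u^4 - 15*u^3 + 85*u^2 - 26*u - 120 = (u - 5)*(u^4 - 15*u^2 + 10*u + 24) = (u - 5)*(u - 3)*(u^3 + 3*u^2 - 6*u - 8) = (u - 5)*(u - 3)*(u - 2)*(u^2 + 5*u + 4) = (u - 5)*(u - 3)*(u - 2)*(u + 4)*(u + 1)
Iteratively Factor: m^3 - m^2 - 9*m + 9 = (m - 3)*(m^2 + 2*m - 3) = (m - 3)*(m - 1)*(m + 3)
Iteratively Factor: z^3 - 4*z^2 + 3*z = (z - 3)*(z^2 - z) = (z - 3)*(z - 1)*(z)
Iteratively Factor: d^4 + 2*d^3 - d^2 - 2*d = (d + 2)*(d^3 - d) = (d - 1)*(d + 2)*(d^2 + d) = d*(d - 1)*(d + 2)*(d + 1)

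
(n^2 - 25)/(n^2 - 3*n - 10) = (n + 5)/(n + 2)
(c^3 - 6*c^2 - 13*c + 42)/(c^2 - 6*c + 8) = (c^2 - 4*c - 21)/(c - 4)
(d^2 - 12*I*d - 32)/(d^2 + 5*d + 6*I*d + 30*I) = (d^2 - 12*I*d - 32)/(d^2 + d*(5 + 6*I) + 30*I)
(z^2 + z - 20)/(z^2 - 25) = (z - 4)/(z - 5)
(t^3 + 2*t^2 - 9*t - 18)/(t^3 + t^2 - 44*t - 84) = (t^2 - 9)/(t^2 - t - 42)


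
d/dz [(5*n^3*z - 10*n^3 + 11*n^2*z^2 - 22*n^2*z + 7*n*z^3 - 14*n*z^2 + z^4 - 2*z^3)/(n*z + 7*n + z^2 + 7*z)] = (45*n^2 + 6*n*z^2 + 84*n*z - 84*n + 2*z^3 + 19*z^2 - 28*z)/(z^2 + 14*z + 49)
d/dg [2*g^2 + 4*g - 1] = 4*g + 4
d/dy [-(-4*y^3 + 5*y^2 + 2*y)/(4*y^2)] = 1 + 1/(2*y^2)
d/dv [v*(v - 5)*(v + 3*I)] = 3*v^2 + v*(-10 + 6*I) - 15*I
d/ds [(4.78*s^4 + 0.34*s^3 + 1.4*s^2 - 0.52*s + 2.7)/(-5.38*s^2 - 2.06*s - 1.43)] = (-51.4328*s^5 - 31.3696*s^4 - 28.7424*s^3 - 7.1402*s^2 + 25.048*s + 6.3056)/(28.9444*s^4 + 22.1656*s^3 + 19.6304*s^2 + 5.8916*s + 2.0449)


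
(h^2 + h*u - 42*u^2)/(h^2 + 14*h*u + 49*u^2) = (h - 6*u)/(h + 7*u)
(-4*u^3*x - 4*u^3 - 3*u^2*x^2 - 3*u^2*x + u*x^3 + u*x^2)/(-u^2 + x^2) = u*(-4*u*x - 4*u + x^2 + x)/(-u + x)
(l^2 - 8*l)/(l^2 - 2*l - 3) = l*(8 - l)/(-l^2 + 2*l + 3)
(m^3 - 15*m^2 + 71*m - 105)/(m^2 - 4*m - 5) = (m^2 - 10*m + 21)/(m + 1)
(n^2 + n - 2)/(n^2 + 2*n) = (n - 1)/n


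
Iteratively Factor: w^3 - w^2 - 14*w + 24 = (w - 3)*(w^2 + 2*w - 8) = (w - 3)*(w + 4)*(w - 2)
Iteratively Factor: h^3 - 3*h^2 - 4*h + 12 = (h - 3)*(h^2 - 4) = (h - 3)*(h + 2)*(h - 2)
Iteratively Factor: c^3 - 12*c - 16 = (c + 2)*(c^2 - 2*c - 8) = (c - 4)*(c + 2)*(c + 2)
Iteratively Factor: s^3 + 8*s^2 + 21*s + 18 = (s + 3)*(s^2 + 5*s + 6) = (s + 3)^2*(s + 2)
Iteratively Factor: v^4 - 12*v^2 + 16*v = (v)*(v^3 - 12*v + 16) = v*(v - 2)*(v^2 + 2*v - 8) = v*(v - 2)^2*(v + 4)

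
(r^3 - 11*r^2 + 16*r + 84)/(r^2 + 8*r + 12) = (r^2 - 13*r + 42)/(r + 6)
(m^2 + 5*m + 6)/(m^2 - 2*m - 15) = (m + 2)/(m - 5)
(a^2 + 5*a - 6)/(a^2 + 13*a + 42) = (a - 1)/(a + 7)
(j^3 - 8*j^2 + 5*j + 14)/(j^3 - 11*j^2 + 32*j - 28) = (j + 1)/(j - 2)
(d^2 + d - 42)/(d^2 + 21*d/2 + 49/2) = 2*(d - 6)/(2*d + 7)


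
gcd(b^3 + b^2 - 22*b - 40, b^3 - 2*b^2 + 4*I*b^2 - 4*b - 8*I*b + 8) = 1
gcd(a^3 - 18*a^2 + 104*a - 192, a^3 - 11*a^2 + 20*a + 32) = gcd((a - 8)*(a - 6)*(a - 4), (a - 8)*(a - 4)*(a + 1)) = a^2 - 12*a + 32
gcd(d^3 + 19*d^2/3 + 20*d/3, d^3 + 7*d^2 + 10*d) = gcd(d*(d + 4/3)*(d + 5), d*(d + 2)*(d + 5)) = d^2 + 5*d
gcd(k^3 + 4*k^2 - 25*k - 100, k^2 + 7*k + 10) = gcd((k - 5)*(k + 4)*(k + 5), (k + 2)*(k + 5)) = k + 5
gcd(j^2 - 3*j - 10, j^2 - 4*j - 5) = j - 5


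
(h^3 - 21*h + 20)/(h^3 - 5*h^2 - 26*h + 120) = (h - 1)/(h - 6)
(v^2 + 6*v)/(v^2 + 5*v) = (v + 6)/(v + 5)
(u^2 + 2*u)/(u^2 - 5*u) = (u + 2)/(u - 5)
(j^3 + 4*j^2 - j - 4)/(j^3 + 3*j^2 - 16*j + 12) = (j^2 + 5*j + 4)/(j^2 + 4*j - 12)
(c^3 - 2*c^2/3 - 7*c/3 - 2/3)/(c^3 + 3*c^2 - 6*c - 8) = (c + 1/3)/(c + 4)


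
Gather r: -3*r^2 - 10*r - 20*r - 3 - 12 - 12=-3*r^2 - 30*r - 27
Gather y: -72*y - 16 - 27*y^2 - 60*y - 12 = -27*y^2 - 132*y - 28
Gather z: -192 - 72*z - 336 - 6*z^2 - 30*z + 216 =-6*z^2 - 102*z - 312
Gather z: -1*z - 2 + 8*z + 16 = 7*z + 14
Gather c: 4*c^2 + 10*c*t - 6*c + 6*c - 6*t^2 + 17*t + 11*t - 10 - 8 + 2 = 4*c^2 + 10*c*t - 6*t^2 + 28*t - 16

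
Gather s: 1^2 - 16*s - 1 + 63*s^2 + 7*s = 63*s^2 - 9*s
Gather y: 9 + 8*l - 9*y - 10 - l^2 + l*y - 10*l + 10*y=-l^2 - 2*l + y*(l + 1) - 1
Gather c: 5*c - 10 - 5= 5*c - 15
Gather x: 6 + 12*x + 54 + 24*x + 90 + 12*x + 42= 48*x + 192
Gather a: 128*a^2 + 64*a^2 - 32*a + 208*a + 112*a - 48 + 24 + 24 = 192*a^2 + 288*a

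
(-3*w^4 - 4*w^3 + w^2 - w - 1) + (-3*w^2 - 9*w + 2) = -3*w^4 - 4*w^3 - 2*w^2 - 10*w + 1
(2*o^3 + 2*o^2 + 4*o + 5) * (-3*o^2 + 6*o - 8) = -6*o^5 + 6*o^4 - 16*o^3 - 7*o^2 - 2*o - 40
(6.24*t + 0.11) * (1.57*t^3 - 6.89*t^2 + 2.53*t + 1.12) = 9.7968*t^4 - 42.8209*t^3 + 15.0293*t^2 + 7.2671*t + 0.1232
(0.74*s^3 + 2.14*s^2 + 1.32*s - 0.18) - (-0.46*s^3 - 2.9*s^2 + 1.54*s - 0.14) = 1.2*s^3 + 5.04*s^2 - 0.22*s - 0.04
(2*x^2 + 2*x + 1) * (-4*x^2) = -8*x^4 - 8*x^3 - 4*x^2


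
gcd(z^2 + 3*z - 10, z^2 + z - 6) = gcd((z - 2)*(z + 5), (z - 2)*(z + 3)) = z - 2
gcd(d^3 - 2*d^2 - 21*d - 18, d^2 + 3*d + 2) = d + 1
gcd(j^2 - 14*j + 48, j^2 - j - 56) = j - 8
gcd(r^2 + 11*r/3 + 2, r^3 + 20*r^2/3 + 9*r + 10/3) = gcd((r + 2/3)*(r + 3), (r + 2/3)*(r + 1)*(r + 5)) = r + 2/3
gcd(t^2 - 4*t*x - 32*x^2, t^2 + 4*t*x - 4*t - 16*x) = t + 4*x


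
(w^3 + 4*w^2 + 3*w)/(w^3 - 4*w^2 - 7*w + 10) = w*(w^2 + 4*w + 3)/(w^3 - 4*w^2 - 7*w + 10)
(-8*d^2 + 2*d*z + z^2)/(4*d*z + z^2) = (-2*d + z)/z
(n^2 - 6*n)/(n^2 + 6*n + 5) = n*(n - 6)/(n^2 + 6*n + 5)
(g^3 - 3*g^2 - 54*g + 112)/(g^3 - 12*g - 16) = (-g^3 + 3*g^2 + 54*g - 112)/(-g^3 + 12*g + 16)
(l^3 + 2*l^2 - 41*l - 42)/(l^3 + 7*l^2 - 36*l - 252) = (l + 1)/(l + 6)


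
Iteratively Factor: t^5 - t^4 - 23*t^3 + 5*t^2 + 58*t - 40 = (t - 1)*(t^4 - 23*t^2 - 18*t + 40) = (t - 5)*(t - 1)*(t^3 + 5*t^2 + 2*t - 8) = (t - 5)*(t - 1)*(t + 4)*(t^2 + t - 2) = (t - 5)*(t - 1)^2*(t + 4)*(t + 2)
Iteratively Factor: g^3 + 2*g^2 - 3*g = (g + 3)*(g^2 - g) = (g - 1)*(g + 3)*(g)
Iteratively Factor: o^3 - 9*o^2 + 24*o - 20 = (o - 2)*(o^2 - 7*o + 10) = (o - 5)*(o - 2)*(o - 2)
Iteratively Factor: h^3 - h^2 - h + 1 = (h + 1)*(h^2 - 2*h + 1) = (h - 1)*(h + 1)*(h - 1)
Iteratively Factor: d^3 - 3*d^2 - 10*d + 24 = (d + 3)*(d^2 - 6*d + 8) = (d - 4)*(d + 3)*(d - 2)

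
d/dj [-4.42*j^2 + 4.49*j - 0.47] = 4.49 - 8.84*j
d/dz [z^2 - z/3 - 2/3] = 2*z - 1/3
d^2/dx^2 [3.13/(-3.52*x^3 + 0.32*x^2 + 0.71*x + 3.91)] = ((66.1056*x - 2.0032)*(-3.52*x^3 + 0.32*x^2 + 0.71*x + 3.91) + 3.13*(-21.12*x^2 + 1.28*x + 1.42)*(-10.56*x^2 + 0.64*x + 0.71))/(-3.52*x^3 + 0.32*x^2 + 0.71*x + 3.91)^3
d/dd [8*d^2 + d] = 16*d + 1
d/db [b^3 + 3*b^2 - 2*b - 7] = 3*b^2 + 6*b - 2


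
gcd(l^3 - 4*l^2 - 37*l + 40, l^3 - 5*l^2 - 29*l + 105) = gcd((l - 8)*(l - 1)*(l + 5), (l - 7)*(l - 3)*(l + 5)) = l + 5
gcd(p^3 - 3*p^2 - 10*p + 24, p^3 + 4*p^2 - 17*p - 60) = p^2 - p - 12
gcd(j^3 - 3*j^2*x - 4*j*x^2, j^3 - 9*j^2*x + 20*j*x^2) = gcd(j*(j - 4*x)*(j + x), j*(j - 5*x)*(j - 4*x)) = -j^2 + 4*j*x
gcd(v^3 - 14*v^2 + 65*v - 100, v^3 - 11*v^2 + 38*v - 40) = v^2 - 9*v + 20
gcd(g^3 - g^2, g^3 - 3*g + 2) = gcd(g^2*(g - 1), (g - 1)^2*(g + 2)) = g - 1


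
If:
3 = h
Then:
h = 3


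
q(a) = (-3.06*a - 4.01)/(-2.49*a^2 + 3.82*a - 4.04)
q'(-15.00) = -0.00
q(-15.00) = -0.07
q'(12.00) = -0.01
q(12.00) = 0.13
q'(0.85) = 0.77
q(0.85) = 2.55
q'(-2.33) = 0.05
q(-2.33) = -0.12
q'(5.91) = -0.08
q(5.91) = 0.32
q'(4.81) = -0.13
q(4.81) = 0.43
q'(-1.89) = 0.09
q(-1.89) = -0.09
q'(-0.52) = 0.80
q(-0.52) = 0.36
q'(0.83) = 0.88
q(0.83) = 2.53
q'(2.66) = -0.60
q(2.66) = 1.06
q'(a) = (-3.06*a - 4.01)*(4.98*a - 3.82)/(-2.49*a^2 + 3.82*a - 4.04)^2 - 3.06/(-2.49*a^2 + 3.82*a - 4.04)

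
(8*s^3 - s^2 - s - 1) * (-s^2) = -8*s^5 + s^4 + s^3 + s^2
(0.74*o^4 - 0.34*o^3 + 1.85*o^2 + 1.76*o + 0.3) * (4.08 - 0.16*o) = -0.1184*o^5 + 3.0736*o^4 - 1.6832*o^3 + 7.2664*o^2 + 7.1328*o + 1.224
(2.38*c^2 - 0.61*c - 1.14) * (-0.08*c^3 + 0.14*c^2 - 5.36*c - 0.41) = -0.1904*c^5 + 0.382*c^4 - 12.751*c^3 + 2.1342*c^2 + 6.3605*c + 0.4674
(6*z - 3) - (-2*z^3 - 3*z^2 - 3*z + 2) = 2*z^3 + 3*z^2 + 9*z - 5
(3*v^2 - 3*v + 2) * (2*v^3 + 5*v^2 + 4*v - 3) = 6*v^5 + 9*v^4 + v^3 - 11*v^2 + 17*v - 6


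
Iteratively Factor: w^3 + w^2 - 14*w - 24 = (w + 2)*(w^2 - w - 12) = (w - 4)*(w + 2)*(w + 3)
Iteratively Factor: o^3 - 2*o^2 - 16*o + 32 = (o - 2)*(o^2 - 16) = (o - 2)*(o + 4)*(o - 4)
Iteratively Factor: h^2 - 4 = (h - 2)*(h + 2)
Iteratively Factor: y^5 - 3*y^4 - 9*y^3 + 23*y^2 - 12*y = (y)*(y^4 - 3*y^3 - 9*y^2 + 23*y - 12) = y*(y + 3)*(y^3 - 6*y^2 + 9*y - 4) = y*(y - 4)*(y + 3)*(y^2 - 2*y + 1) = y*(y - 4)*(y - 1)*(y + 3)*(y - 1)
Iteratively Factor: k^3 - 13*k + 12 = (k - 1)*(k^2 + k - 12) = (k - 1)*(k + 4)*(k - 3)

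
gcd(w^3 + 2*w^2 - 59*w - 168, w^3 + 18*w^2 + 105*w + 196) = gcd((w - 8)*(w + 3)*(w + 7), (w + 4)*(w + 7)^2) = w + 7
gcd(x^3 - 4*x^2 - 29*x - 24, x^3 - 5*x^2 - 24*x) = x^2 - 5*x - 24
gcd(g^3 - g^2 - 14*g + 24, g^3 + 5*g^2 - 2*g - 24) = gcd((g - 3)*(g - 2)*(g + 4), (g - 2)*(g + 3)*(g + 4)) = g^2 + 2*g - 8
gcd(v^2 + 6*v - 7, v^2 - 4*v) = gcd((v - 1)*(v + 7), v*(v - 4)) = 1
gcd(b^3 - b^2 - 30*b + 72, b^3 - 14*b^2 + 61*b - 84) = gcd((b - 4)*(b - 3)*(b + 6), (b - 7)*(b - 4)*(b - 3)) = b^2 - 7*b + 12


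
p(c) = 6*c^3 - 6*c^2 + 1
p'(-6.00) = 720.00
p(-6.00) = -1511.00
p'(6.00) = 576.00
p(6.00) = 1081.00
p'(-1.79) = 79.15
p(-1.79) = -52.64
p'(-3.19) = 221.45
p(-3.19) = -254.83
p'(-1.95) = 91.84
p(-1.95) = -66.30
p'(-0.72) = 17.97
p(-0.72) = -4.35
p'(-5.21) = 551.11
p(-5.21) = -1010.39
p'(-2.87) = 182.70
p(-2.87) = -190.26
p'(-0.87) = 24.06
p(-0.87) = -7.49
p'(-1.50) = 58.50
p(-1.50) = -32.75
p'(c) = 18*c^2 - 12*c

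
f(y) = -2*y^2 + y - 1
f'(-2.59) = 11.36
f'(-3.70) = 15.80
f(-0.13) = -1.16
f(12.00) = -277.00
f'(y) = 1 - 4*y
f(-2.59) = -17.01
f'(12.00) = -47.00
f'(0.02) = 0.92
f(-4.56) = -47.15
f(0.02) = -0.98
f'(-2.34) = 10.36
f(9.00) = -154.00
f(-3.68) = -31.76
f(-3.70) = -32.08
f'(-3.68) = 15.72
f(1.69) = -5.02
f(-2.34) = -14.29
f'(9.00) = -35.00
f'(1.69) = -5.76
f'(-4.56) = 19.24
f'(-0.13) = 1.52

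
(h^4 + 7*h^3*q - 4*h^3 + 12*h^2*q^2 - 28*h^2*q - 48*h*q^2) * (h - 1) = h^5 + 7*h^4*q - 5*h^4 + 12*h^3*q^2 - 35*h^3*q + 4*h^3 - 60*h^2*q^2 + 28*h^2*q + 48*h*q^2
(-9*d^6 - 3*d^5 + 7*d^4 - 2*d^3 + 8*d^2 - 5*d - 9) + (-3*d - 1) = -9*d^6 - 3*d^5 + 7*d^4 - 2*d^3 + 8*d^2 - 8*d - 10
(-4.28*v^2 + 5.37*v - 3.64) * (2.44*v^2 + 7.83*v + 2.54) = -10.4432*v^4 - 20.4096*v^3 + 22.2943*v^2 - 14.8614*v - 9.2456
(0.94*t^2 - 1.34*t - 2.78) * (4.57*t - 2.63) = 4.2958*t^3 - 8.596*t^2 - 9.1804*t + 7.3114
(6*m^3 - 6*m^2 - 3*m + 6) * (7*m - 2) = 42*m^4 - 54*m^3 - 9*m^2 + 48*m - 12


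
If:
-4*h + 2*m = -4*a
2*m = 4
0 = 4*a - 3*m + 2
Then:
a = 1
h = 2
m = 2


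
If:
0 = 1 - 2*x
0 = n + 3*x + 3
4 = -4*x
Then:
No Solution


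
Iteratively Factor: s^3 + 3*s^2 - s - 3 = (s - 1)*(s^2 + 4*s + 3) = (s - 1)*(s + 1)*(s + 3)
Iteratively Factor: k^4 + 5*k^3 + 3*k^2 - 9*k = (k - 1)*(k^3 + 6*k^2 + 9*k) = (k - 1)*(k + 3)*(k^2 + 3*k) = (k - 1)*(k + 3)^2*(k)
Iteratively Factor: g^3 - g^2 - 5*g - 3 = (g + 1)*(g^2 - 2*g - 3) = (g - 3)*(g + 1)*(g + 1)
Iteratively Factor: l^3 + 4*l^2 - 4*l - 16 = (l - 2)*(l^2 + 6*l + 8) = (l - 2)*(l + 2)*(l + 4)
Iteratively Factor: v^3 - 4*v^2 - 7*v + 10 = (v - 5)*(v^2 + v - 2) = (v - 5)*(v + 2)*(v - 1)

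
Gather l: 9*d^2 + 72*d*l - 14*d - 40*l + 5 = 9*d^2 - 14*d + l*(72*d - 40) + 5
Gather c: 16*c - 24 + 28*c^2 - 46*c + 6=28*c^2 - 30*c - 18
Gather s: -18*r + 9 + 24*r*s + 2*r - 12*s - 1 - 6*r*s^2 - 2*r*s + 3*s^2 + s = -16*r + s^2*(3 - 6*r) + s*(22*r - 11) + 8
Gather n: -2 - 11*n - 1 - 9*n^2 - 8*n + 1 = -9*n^2 - 19*n - 2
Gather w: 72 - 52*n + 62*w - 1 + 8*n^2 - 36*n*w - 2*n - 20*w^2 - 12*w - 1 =8*n^2 - 54*n - 20*w^2 + w*(50 - 36*n) + 70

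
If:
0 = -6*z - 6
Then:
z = -1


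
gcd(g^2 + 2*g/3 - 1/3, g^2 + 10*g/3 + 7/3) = g + 1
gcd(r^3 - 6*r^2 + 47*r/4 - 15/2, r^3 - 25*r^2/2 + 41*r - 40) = r^2 - 9*r/2 + 5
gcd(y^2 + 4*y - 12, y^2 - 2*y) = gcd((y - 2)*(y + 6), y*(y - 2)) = y - 2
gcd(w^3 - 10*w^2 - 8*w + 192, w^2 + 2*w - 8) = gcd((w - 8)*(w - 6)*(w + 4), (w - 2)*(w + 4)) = w + 4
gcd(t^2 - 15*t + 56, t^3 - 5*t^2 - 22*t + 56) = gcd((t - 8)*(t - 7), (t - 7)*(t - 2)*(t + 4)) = t - 7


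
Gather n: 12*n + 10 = 12*n + 10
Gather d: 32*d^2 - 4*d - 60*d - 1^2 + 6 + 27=32*d^2 - 64*d + 32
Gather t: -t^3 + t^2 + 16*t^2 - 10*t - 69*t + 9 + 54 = -t^3 + 17*t^2 - 79*t + 63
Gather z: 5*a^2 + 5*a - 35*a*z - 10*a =5*a^2 - 35*a*z - 5*a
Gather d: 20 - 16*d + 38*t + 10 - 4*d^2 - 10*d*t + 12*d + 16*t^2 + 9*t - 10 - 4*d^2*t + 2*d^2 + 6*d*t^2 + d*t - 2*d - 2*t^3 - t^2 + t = d^2*(-4*t - 2) + d*(6*t^2 - 9*t - 6) - 2*t^3 + 15*t^2 + 48*t + 20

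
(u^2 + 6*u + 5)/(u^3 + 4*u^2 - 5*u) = (u + 1)/(u*(u - 1))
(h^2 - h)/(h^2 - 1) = h/(h + 1)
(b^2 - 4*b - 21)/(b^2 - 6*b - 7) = (b + 3)/(b + 1)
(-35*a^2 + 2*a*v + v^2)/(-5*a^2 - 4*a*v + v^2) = (7*a + v)/(a + v)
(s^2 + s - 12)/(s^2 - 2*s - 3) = (s + 4)/(s + 1)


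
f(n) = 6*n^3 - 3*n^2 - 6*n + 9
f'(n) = 18*n^2 - 6*n - 6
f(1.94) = 29.88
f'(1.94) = 50.10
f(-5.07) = -819.64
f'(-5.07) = 487.11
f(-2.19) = -55.27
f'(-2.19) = 93.47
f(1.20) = 7.85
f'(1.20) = 12.72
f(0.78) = 5.34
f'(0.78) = 0.27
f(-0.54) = 10.42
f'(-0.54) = 2.49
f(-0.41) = 10.54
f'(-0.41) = -0.51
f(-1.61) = -14.16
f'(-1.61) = 50.32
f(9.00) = 4086.00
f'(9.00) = 1398.00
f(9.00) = 4086.00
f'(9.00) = 1398.00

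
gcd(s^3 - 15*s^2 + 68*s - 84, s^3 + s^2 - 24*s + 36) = s - 2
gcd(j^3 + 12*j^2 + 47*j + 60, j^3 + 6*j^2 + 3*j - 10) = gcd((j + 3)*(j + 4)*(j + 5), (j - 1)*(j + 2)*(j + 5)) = j + 5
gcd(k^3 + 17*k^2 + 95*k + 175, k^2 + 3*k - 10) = k + 5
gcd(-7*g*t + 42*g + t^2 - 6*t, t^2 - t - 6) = 1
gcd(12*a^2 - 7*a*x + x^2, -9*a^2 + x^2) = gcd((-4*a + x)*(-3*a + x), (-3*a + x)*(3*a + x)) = -3*a + x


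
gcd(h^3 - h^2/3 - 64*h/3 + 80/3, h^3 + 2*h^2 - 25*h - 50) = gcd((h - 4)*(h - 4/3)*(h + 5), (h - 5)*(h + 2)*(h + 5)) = h + 5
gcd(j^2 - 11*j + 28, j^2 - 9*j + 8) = 1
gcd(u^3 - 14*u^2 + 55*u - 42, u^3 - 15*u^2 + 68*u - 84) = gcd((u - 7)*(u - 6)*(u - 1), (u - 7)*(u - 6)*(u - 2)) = u^2 - 13*u + 42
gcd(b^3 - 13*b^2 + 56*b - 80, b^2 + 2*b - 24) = b - 4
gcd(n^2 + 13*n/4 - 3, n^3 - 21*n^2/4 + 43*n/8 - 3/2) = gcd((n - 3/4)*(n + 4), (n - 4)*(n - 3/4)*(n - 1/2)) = n - 3/4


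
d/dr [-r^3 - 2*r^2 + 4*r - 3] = -3*r^2 - 4*r + 4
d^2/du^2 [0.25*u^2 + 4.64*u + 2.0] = 0.500000000000000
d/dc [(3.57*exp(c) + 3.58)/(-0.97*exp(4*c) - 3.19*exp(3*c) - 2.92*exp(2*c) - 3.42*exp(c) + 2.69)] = (10.3887*exp(4*c) + 36.667*exp(3*c) + 44.685*exp(2*c) + 20.9072*exp(c) + 21.8469)*exp(c)/(0.9409*exp(8*c) + 6.1886*exp(7*c) + 15.8409*exp(6*c) + 25.2644*exp(5*c) + 25.1274*exp(4*c) + 2.8106*exp(3*c) - 4.0132*exp(2*c) - 18.3996*exp(c) + 7.2361)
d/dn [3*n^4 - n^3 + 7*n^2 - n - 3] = 12*n^3 - 3*n^2 + 14*n - 1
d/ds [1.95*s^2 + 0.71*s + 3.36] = 3.9*s + 0.71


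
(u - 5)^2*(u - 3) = u^3 - 13*u^2 + 55*u - 75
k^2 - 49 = (k - 7)*(k + 7)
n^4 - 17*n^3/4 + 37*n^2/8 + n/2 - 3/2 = (n - 2)^2*(n - 3/4)*(n + 1/2)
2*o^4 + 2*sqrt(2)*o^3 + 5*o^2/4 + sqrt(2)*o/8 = o*(o + sqrt(2)/2)*(sqrt(2)*o + 1/2)^2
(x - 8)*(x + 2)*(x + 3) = x^3 - 3*x^2 - 34*x - 48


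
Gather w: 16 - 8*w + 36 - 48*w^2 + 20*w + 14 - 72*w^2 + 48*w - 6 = -120*w^2 + 60*w + 60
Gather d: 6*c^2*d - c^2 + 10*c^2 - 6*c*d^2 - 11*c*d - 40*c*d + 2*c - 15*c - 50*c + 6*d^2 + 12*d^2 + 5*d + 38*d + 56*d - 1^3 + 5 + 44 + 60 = 9*c^2 - 63*c + d^2*(18 - 6*c) + d*(6*c^2 - 51*c + 99) + 108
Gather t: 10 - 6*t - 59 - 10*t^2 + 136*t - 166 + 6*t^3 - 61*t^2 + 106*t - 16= 6*t^3 - 71*t^2 + 236*t - 231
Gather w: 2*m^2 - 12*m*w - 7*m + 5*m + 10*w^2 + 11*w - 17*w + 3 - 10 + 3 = 2*m^2 - 2*m + 10*w^2 + w*(-12*m - 6) - 4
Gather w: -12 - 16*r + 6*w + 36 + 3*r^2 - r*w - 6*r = 3*r^2 - 22*r + w*(6 - r) + 24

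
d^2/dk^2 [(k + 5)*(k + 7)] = 2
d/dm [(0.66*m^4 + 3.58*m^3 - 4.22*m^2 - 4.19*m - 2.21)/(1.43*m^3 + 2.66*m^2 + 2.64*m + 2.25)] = (0.9438*m^6 + 3.5112*m^5 + 20.7846*m^4 + 36.8258*m^3 + 33.6505*m^2 - 7.2328*m - 3.5931)/(2.0449*m^6 + 7.6076*m^5 + 14.626*m^4 + 20.4798*m^3 + 18.9396*m^2 + 11.88*m + 5.0625)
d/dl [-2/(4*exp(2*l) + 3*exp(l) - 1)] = (16*exp(l) + 6)*exp(l)/(4*exp(2*l) + 3*exp(l) - 1)^2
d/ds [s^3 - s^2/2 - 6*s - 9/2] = 3*s^2 - s - 6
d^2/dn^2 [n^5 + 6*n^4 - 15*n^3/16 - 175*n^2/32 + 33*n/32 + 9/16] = 20*n^3 + 72*n^2 - 45*n/8 - 175/16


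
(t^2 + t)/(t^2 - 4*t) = (t + 1)/(t - 4)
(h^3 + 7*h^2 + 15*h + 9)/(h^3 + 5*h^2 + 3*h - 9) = (h + 1)/(h - 1)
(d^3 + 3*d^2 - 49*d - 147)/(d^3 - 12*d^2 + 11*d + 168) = (d + 7)/(d - 8)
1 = 1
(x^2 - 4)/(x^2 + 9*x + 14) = (x - 2)/(x + 7)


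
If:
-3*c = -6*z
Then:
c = 2*z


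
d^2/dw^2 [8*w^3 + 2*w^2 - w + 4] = 48*w + 4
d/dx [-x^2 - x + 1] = -2*x - 1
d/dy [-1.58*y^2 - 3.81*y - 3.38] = -3.16*y - 3.81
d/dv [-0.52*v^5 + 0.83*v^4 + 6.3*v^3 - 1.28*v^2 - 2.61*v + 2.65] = -2.6*v^4 + 3.32*v^3 + 18.9*v^2 - 2.56*v - 2.61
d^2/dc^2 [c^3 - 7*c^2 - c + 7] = 6*c - 14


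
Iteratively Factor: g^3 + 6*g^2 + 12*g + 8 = (g + 2)*(g^2 + 4*g + 4) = (g + 2)^2*(g + 2)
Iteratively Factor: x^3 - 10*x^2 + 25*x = (x - 5)*(x^2 - 5*x) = (x - 5)^2*(x)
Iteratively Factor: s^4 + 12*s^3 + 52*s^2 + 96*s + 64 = (s + 4)*(s^3 + 8*s^2 + 20*s + 16) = (s + 2)*(s + 4)*(s^2 + 6*s + 8) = (s + 2)*(s + 4)^2*(s + 2)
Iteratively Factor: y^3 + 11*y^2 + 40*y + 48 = (y + 4)*(y^2 + 7*y + 12) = (y + 3)*(y + 4)*(y + 4)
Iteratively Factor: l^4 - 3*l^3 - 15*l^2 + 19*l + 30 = (l - 5)*(l^3 + 2*l^2 - 5*l - 6) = (l - 5)*(l - 2)*(l^2 + 4*l + 3) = (l - 5)*(l - 2)*(l + 1)*(l + 3)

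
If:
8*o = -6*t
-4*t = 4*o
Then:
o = 0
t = 0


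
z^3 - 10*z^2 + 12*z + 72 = (z - 6)^2*(z + 2)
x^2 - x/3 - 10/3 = (x - 2)*(x + 5/3)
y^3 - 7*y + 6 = (y - 2)*(y - 1)*(y + 3)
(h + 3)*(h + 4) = h^2 + 7*h + 12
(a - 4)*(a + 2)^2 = a^3 - 12*a - 16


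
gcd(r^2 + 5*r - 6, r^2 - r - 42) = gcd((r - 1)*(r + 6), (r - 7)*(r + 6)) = r + 6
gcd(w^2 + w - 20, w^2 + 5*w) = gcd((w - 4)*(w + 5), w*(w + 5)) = w + 5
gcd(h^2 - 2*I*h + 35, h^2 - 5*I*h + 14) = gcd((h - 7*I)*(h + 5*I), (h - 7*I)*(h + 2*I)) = h - 7*I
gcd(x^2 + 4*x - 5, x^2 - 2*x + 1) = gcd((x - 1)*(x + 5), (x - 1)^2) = x - 1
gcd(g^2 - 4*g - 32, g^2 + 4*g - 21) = 1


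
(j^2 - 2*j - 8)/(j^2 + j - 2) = (j - 4)/(j - 1)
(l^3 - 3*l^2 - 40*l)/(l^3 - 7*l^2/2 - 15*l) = 2*(-l^2 + 3*l + 40)/(-2*l^2 + 7*l + 30)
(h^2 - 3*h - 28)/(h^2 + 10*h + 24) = (h - 7)/(h + 6)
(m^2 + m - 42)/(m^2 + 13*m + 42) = (m - 6)/(m + 6)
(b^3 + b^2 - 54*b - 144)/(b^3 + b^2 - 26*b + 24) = (b^2 - 5*b - 24)/(b^2 - 5*b + 4)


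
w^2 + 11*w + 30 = (w + 5)*(w + 6)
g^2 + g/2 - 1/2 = (g - 1/2)*(g + 1)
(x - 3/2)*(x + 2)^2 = x^3 + 5*x^2/2 - 2*x - 6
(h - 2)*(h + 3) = h^2 + h - 6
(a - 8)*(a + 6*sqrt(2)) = a^2 - 8*a + 6*sqrt(2)*a - 48*sqrt(2)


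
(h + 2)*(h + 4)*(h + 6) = h^3 + 12*h^2 + 44*h + 48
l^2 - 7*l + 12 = (l - 4)*(l - 3)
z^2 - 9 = (z - 3)*(z + 3)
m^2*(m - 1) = m^3 - m^2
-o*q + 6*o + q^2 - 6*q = (-o + q)*(q - 6)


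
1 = 1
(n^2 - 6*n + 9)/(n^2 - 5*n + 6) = (n - 3)/(n - 2)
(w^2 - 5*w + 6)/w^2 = 1 - 5/w + 6/w^2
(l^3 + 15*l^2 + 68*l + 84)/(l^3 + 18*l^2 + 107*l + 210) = (l + 2)/(l + 5)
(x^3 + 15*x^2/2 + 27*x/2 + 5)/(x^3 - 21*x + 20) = (x^2 + 5*x/2 + 1)/(x^2 - 5*x + 4)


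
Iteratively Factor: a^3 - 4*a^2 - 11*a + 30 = (a - 2)*(a^2 - 2*a - 15) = (a - 2)*(a + 3)*(a - 5)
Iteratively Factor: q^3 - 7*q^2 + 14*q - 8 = (q - 1)*(q^2 - 6*q + 8) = (q - 2)*(q - 1)*(q - 4)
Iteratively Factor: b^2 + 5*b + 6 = (b + 3)*(b + 2)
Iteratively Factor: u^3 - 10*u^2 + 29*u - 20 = (u - 4)*(u^2 - 6*u + 5) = (u - 4)*(u - 1)*(u - 5)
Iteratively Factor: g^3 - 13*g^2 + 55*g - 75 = (g - 3)*(g^2 - 10*g + 25) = (g - 5)*(g - 3)*(g - 5)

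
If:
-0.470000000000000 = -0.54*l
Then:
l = 0.87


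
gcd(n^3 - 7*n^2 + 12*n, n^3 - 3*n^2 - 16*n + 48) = n^2 - 7*n + 12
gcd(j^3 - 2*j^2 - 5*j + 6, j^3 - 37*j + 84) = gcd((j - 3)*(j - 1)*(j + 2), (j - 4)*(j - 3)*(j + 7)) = j - 3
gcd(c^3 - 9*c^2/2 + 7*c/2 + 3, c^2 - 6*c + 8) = c - 2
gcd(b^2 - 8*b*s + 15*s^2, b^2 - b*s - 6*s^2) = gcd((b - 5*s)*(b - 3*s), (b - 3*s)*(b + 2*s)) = -b + 3*s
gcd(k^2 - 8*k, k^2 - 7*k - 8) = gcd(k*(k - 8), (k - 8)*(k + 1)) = k - 8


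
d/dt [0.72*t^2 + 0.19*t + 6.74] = 1.44*t + 0.19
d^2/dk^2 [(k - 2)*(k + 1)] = 2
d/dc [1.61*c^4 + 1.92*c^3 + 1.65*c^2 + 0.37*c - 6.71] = 6.44*c^3 + 5.76*c^2 + 3.3*c + 0.37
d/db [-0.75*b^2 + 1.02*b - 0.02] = 1.02 - 1.5*b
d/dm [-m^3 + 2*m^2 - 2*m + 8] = -3*m^2 + 4*m - 2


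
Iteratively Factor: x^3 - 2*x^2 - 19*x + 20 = (x - 1)*(x^2 - x - 20) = (x - 1)*(x + 4)*(x - 5)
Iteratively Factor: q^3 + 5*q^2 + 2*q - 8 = (q + 2)*(q^2 + 3*q - 4) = (q - 1)*(q + 2)*(q + 4)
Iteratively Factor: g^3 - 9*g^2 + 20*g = (g - 5)*(g^2 - 4*g) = (g - 5)*(g - 4)*(g)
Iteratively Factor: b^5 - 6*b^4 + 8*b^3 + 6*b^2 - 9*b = (b + 1)*(b^4 - 7*b^3 + 15*b^2 - 9*b) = b*(b + 1)*(b^3 - 7*b^2 + 15*b - 9) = b*(b - 3)*(b + 1)*(b^2 - 4*b + 3) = b*(b - 3)*(b - 1)*(b + 1)*(b - 3)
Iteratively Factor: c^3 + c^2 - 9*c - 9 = (c + 1)*(c^2 - 9) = (c - 3)*(c + 1)*(c + 3)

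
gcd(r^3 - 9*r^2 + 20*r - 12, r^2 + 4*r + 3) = 1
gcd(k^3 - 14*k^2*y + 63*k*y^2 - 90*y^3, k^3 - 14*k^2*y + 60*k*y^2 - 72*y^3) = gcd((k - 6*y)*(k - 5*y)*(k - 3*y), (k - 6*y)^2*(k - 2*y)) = -k + 6*y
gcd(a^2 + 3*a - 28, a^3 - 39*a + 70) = a + 7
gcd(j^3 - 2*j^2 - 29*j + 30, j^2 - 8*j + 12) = j - 6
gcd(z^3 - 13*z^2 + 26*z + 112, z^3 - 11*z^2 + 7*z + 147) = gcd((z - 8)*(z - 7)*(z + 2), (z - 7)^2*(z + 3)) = z - 7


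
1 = 1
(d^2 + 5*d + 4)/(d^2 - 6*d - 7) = (d + 4)/(d - 7)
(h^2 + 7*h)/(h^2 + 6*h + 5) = h*(h + 7)/(h^2 + 6*h + 5)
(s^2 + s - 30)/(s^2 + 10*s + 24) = (s - 5)/(s + 4)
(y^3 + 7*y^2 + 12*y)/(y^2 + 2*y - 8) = y*(y + 3)/(y - 2)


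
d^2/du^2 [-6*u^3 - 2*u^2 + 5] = -36*u - 4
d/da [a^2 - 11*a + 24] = 2*a - 11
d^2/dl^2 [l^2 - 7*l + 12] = 2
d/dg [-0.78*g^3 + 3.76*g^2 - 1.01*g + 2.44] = -2.34*g^2 + 7.52*g - 1.01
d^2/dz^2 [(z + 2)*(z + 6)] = 2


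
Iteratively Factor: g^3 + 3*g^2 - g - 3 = (g + 1)*(g^2 + 2*g - 3) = (g - 1)*(g + 1)*(g + 3)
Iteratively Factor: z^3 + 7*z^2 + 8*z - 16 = (z + 4)*(z^2 + 3*z - 4) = (z - 1)*(z + 4)*(z + 4)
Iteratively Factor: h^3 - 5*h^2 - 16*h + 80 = (h + 4)*(h^2 - 9*h + 20) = (h - 5)*(h + 4)*(h - 4)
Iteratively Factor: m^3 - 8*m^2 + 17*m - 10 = (m - 2)*(m^2 - 6*m + 5) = (m - 2)*(m - 1)*(m - 5)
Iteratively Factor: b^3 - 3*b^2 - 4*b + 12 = (b + 2)*(b^2 - 5*b + 6) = (b - 3)*(b + 2)*(b - 2)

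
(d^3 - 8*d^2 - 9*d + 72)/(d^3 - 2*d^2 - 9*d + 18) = (d - 8)/(d - 2)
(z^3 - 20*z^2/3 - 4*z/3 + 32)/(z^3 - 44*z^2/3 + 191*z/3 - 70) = (3*z^2 - 2*z - 16)/(3*z^2 - 26*z + 35)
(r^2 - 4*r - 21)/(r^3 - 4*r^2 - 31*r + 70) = (r + 3)/(r^2 + 3*r - 10)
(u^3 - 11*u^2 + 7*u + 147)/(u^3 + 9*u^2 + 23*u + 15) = (u^2 - 14*u + 49)/(u^2 + 6*u + 5)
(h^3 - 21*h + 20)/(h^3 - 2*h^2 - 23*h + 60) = (h - 1)/(h - 3)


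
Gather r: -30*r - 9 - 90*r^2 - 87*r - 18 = -90*r^2 - 117*r - 27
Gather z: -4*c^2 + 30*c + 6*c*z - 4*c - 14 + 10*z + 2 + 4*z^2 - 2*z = -4*c^2 + 26*c + 4*z^2 + z*(6*c + 8) - 12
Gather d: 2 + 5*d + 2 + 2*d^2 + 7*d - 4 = 2*d^2 + 12*d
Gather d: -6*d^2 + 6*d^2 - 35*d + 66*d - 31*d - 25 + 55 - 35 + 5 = 0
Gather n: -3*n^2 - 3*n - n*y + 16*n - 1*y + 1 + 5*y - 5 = -3*n^2 + n*(13 - y) + 4*y - 4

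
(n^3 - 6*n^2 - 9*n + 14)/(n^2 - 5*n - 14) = n - 1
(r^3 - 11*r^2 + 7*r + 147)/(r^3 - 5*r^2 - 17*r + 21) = (r - 7)/(r - 1)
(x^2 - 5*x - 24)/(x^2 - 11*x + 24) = (x + 3)/(x - 3)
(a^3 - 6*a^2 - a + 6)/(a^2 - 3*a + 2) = (a^2 - 5*a - 6)/(a - 2)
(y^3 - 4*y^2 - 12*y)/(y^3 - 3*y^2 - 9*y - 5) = y*(-y^2 + 4*y + 12)/(-y^3 + 3*y^2 + 9*y + 5)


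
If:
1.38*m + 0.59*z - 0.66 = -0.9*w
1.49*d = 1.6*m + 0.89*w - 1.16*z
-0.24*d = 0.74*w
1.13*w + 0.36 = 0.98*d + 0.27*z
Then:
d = 0.22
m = 0.42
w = -0.07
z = 0.24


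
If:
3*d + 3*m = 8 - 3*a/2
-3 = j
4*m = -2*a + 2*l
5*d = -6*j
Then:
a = -2*m - 28/15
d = 18/5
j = -3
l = -28/15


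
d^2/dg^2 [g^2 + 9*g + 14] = 2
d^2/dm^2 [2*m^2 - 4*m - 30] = 4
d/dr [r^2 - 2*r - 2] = 2*r - 2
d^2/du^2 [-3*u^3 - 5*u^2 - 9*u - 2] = -18*u - 10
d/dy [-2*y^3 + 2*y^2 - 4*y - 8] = -6*y^2 + 4*y - 4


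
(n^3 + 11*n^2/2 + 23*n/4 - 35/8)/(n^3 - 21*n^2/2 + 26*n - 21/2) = (n^2 + 6*n + 35/4)/(n^2 - 10*n + 21)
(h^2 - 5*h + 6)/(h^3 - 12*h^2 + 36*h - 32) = (h - 3)/(h^2 - 10*h + 16)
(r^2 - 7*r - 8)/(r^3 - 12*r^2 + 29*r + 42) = (r - 8)/(r^2 - 13*r + 42)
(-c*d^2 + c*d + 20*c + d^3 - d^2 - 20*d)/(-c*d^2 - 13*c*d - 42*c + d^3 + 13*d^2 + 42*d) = (d^2 - d - 20)/(d^2 + 13*d + 42)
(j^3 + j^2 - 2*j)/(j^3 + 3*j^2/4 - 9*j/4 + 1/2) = 4*j/(4*j - 1)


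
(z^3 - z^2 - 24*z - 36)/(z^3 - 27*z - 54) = (z + 2)/(z + 3)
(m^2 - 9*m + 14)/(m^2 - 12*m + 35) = (m - 2)/(m - 5)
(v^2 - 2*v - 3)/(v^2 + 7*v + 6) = (v - 3)/(v + 6)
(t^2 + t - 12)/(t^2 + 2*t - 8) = (t - 3)/(t - 2)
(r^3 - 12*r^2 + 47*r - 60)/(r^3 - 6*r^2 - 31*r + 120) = (r^2 - 9*r + 20)/(r^2 - 3*r - 40)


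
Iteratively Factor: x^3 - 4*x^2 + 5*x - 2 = (x - 2)*(x^2 - 2*x + 1) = (x - 2)*(x - 1)*(x - 1)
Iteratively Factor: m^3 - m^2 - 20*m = (m + 4)*(m^2 - 5*m) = m*(m + 4)*(m - 5)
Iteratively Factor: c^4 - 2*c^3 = (c)*(c^3 - 2*c^2) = c^2*(c^2 - 2*c) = c^2*(c - 2)*(c)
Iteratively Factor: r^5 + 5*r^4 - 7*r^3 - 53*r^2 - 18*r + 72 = (r + 2)*(r^4 + 3*r^3 - 13*r^2 - 27*r + 36) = (r + 2)*(r + 3)*(r^3 - 13*r + 12) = (r + 2)*(r + 3)*(r + 4)*(r^2 - 4*r + 3) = (r - 3)*(r + 2)*(r + 3)*(r + 4)*(r - 1)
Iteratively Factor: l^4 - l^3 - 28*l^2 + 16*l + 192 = (l - 4)*(l^3 + 3*l^2 - 16*l - 48) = (l - 4)*(l + 4)*(l^2 - l - 12) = (l - 4)^2*(l + 4)*(l + 3)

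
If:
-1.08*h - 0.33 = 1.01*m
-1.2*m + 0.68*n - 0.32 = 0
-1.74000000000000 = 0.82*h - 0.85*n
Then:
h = -0.76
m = 0.48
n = 1.32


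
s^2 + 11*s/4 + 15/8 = (s + 5/4)*(s + 3/2)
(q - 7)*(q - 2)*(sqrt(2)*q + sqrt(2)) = sqrt(2)*q^3 - 8*sqrt(2)*q^2 + 5*sqrt(2)*q + 14*sqrt(2)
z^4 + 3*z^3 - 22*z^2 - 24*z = z*(z - 4)*(z + 1)*(z + 6)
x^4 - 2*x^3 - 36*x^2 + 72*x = x*(x - 6)*(x - 2)*(x + 6)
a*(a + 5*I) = a^2 + 5*I*a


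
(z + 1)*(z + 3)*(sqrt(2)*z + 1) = sqrt(2)*z^3 + z^2 + 4*sqrt(2)*z^2 + 4*z + 3*sqrt(2)*z + 3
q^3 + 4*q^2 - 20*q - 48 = (q - 4)*(q + 2)*(q + 6)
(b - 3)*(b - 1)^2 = b^3 - 5*b^2 + 7*b - 3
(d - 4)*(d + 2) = d^2 - 2*d - 8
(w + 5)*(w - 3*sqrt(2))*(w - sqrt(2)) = w^3 - 4*sqrt(2)*w^2 + 5*w^2 - 20*sqrt(2)*w + 6*w + 30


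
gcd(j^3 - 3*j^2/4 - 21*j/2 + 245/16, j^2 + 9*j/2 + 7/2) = j + 7/2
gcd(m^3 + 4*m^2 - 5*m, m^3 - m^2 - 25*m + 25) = m^2 + 4*m - 5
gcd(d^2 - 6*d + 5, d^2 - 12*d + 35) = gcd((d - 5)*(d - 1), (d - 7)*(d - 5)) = d - 5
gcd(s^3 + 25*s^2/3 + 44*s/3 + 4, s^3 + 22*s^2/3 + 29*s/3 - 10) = 1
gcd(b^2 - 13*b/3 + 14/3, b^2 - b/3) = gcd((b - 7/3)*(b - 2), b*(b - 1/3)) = 1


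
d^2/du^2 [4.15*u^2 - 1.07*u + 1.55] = 8.30000000000000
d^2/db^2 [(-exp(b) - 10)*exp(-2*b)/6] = (-exp(b) - 40)*exp(-2*b)/6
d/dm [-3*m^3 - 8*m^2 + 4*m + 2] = -9*m^2 - 16*m + 4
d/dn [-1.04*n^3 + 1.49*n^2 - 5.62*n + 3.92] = -3.12*n^2 + 2.98*n - 5.62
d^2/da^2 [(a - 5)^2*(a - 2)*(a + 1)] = 12*a^2 - 66*a + 66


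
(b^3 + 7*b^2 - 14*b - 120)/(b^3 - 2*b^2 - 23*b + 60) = (b + 6)/(b - 3)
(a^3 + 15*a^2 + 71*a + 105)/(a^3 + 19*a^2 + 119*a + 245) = (a + 3)/(a + 7)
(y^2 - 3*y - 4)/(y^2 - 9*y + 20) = (y + 1)/(y - 5)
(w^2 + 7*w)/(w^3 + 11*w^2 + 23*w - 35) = w/(w^2 + 4*w - 5)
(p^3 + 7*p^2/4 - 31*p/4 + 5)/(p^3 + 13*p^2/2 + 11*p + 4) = (4*p^2 - 9*p + 5)/(2*(2*p^2 + 5*p + 2))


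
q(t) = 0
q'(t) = 0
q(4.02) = 0.00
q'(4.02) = 0.00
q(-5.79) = 0.00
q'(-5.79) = 0.00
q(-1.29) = 0.00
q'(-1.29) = 0.00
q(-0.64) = 0.00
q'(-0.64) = 0.00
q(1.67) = 0.00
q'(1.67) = 0.00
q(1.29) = 0.00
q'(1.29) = 0.00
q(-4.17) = 0.00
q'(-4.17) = 0.00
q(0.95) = 0.00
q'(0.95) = 0.00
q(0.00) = 0.00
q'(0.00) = 0.00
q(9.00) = 0.00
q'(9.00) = 0.00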